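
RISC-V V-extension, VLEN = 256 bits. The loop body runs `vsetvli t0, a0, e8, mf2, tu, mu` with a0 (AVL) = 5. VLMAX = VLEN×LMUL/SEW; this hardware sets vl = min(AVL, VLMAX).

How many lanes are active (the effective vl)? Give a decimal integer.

vl = 5

VLMAX = (256 × 1/2) / 8 = 16 lanes
vl = min(AVL, VLMAX) = min(5, 16) = 5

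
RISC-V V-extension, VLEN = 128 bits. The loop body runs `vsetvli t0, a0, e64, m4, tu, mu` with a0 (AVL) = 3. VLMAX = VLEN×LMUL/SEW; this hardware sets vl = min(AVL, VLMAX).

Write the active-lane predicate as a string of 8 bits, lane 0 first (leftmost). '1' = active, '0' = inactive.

predicate = 11100000

lanes per group: 128·4/64 = 8
AVL=3 ≤ VLMAX=8, so vl = 3
bits (lane 0 leftmost): 11100000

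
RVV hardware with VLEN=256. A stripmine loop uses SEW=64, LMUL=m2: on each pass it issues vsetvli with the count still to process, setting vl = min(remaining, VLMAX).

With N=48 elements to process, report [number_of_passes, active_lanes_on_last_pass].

VLMAX = VLEN×LMUL/SEW = 256×2/64 = 8
N=48: ⌈48/8⌉ = 6 iters; last vl = 48 − 5×8 = 8

[iterations, last_vl] = [6, 8]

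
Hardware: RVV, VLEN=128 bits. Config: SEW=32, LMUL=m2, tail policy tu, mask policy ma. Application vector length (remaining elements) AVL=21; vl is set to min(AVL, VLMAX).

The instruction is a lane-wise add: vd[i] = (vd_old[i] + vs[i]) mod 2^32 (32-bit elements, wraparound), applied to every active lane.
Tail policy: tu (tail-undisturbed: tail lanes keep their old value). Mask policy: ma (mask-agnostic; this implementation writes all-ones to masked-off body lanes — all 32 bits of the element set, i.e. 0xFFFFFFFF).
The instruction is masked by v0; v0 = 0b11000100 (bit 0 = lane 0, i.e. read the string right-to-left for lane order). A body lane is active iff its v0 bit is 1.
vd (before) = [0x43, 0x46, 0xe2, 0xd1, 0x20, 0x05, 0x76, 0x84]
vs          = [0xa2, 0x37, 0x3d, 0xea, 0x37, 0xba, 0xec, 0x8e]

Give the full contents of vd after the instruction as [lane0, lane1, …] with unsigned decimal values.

lanes per group: 128·2/32 = 8
vl ← min(21, 8) = 8
vd[0] mask-off/ones -> 0xffffffff
vd[1] mask-off/ones -> 0xffffffff
vd[2] add(0xe2,0x3d) -> 0x11f
vd[3] mask-off/ones -> 0xffffffff
vd[4] mask-off/ones -> 0xffffffff
vd[5] mask-off/ones -> 0xffffffff
vd[6] add(0x76,0xec) -> 0x162
vd[7] add(0x84,0x8e) -> 0x112

vd = [4294967295, 4294967295, 287, 4294967295, 4294967295, 4294967295, 354, 274]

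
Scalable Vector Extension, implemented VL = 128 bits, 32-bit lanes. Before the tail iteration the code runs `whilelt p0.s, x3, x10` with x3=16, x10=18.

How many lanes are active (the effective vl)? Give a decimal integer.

lane count: 128 div 32 = 4
whilelt: lane j active iff 16+j < 18 → j < 2 → 2 active

vl = 2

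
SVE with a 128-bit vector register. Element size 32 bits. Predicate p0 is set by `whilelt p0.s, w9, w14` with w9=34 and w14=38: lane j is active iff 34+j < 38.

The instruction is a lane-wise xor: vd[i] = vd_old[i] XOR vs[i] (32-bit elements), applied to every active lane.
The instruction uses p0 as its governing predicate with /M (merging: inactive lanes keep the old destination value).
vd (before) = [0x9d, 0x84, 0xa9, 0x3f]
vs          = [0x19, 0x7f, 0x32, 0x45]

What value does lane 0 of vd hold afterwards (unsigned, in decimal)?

vd[0] = 132

register lanes = 128/32 = 4
active while 34+j < 38, i.e. j ∈ [0,4) capped at 4 ⇒ 4
  i=0: xor(0x9d,0x19) → 132
  i=1: xor(0x84,0x7f) → 251
  i=2: xor(0xa9,0x32) → 155
  i=3: xor(0x3f,0x45) → 122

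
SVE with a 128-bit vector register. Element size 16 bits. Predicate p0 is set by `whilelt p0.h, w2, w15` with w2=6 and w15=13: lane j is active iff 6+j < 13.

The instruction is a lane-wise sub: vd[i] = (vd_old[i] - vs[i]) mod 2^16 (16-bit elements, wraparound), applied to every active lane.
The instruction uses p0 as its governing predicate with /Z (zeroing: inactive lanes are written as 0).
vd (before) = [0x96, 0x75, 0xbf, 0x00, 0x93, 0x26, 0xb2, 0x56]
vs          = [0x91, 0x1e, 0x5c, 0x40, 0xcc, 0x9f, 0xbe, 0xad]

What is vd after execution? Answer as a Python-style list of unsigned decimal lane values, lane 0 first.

vd = [5, 87, 99, 65472, 65479, 65415, 65524, 0]

register lanes = 128/16 = 8
whilelt: lane j active iff 6+j < 13 → j < 7 → 7 active
[0] sub(0x96,0x91) = 0x05
[1] sub(0x75,0x1e) = 0x57
[2] sub(0xbf,0x5c) = 0x63
[3] sub(0x00,0x40) = 0xffc0
[4] sub(0x93,0xcc) = 0xffc7
[5] sub(0x26,0x9f) = 0xff87
[6] sub(0xb2,0xbe) = 0xfff4
[7] tail/zero = 0x00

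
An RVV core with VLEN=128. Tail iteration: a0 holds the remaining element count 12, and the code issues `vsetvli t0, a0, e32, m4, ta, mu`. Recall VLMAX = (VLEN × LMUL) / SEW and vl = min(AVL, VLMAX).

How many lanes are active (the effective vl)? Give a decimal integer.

VLMAX = (128 × 4) / 32 = 16 lanes
vl = min(AVL, VLMAX) = min(12, 16) = 12

vl = 12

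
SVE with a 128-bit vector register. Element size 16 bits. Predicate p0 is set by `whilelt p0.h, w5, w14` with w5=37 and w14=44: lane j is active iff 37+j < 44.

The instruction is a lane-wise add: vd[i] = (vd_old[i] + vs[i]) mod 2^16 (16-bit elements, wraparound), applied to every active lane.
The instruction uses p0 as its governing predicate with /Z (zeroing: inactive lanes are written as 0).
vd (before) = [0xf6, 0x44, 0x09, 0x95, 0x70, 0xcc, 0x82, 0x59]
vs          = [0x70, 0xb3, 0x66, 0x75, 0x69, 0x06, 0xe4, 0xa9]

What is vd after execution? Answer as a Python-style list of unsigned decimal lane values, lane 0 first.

vd = [358, 247, 111, 266, 217, 210, 358, 0]

128-bit reg / 16-bit elem → 8 lanes
p0[j] = (37+j < 44); true for j=0..6 → 7 lanes set
vd[0] add(0xf6,0x70) -> 0x166
vd[1] add(0x44,0xb3) -> 0xf7
vd[2] add(0x09,0x66) -> 0x6f
vd[3] add(0x95,0x75) -> 0x10a
vd[4] add(0x70,0x69) -> 0xd9
vd[5] add(0xcc,0x06) -> 0xd2
vd[6] add(0x82,0xe4) -> 0x166
vd[7] tail/zero -> 0x00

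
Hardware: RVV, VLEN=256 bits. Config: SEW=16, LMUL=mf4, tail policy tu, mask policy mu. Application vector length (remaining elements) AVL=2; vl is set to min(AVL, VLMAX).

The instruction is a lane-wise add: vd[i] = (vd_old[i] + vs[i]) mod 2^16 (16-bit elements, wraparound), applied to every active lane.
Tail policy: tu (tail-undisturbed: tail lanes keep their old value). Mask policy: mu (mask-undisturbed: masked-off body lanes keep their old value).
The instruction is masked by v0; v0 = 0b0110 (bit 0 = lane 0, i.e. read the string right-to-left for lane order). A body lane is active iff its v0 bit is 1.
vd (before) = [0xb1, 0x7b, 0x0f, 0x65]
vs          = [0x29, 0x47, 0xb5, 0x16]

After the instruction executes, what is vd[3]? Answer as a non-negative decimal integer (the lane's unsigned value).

VLMAX = VLEN×LMUL/SEW = 256×1/4/16 = 4
AVL=2 ≤ VLMAX=4, so vl = 2
  i=0: mask-off/keep → 177
  i=1: add(0x7b,0x47) → 194
  i=2: tail/keep → 15
  i=3: tail/keep → 101

vd[3] = 101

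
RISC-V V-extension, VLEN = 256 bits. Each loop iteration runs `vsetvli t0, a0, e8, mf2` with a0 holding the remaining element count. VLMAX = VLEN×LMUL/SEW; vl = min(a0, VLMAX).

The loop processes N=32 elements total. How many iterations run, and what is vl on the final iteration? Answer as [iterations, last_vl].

lanes per group: 256·1/2/8 = 16
iterations = ceil(32/16) = 2; final-pass vl = 16

[iterations, last_vl] = [2, 16]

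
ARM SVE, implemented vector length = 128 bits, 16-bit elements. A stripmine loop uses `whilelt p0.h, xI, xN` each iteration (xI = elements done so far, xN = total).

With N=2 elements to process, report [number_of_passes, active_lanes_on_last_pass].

lane count: 128 div 16 = 8
iterations = ceil(2/8) = 1; final-pass vl = 2

[iterations, last_vl] = [1, 2]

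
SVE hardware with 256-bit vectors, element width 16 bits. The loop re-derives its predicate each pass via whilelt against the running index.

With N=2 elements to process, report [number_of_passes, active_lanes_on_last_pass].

[iterations, last_vl] = [1, 2]

256-bit reg / 16-bit elem → 16 lanes
2 elements at 16/iter → 1 passes, remainder 2 on the last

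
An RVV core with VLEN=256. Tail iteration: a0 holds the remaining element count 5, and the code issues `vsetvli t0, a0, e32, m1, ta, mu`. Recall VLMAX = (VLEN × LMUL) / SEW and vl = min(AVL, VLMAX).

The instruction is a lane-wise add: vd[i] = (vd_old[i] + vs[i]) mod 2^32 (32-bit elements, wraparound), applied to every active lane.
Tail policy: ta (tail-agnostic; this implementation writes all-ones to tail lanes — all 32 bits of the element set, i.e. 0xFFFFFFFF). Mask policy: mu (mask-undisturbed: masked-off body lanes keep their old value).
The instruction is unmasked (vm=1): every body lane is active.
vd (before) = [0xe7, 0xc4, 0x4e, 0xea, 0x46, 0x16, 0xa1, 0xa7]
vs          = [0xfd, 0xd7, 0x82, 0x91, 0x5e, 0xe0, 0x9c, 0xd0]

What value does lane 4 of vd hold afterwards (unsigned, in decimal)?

VLMAX = (256 × 1) / 32 = 8 lanes
vl ← min(5, 8) = 5
[0] add(0xe7,0xfd) = 0x1e4
[1] add(0xc4,0xd7) = 0x19b
[2] add(0x4e,0x82) = 0xd0
[3] add(0xea,0x91) = 0x17b
[4] add(0x46,0x5e) = 0xa4
[5] tail/ones = 0xffffffff
[6] tail/ones = 0xffffffff
[7] tail/ones = 0xffffffff

vd[4] = 164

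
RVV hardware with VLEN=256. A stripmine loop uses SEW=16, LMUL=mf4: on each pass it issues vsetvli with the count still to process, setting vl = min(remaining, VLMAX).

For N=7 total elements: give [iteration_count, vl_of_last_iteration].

VLMAX = VLEN×LMUL/SEW = 256×1/4/16 = 4
N=7: ⌈7/4⌉ = 2 iters; last vl = 7 − 1×4 = 3

[iterations, last_vl] = [2, 3]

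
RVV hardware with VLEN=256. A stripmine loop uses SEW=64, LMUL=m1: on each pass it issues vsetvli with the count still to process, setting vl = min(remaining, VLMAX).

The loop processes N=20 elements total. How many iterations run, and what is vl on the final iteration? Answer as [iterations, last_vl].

[iterations, last_vl] = [5, 4]

VLMAX = VLEN×LMUL/SEW = 256×1/64 = 4
20 elements at 4/iter → 5 passes, remainder 4 on the last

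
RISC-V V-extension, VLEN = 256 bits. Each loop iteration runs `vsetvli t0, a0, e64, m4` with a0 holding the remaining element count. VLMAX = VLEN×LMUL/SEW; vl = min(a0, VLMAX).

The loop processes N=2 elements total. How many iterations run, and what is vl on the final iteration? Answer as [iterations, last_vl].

[iterations, last_vl] = [1, 2]

VLMAX = (256 × 4) / 64 = 16 lanes
iterations = ceil(2/16) = 1; final-pass vl = 2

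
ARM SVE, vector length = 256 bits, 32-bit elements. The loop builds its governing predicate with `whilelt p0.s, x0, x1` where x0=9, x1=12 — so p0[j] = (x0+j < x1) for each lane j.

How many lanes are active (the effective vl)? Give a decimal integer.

vl = 3

256-bit reg / 32-bit elem → 8 lanes
whilelt: lane j active iff 9+j < 12 → j < 3 → 3 active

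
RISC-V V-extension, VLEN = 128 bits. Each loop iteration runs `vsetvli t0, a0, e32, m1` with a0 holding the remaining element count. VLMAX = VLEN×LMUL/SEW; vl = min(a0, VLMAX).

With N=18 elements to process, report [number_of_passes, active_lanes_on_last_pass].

VLMAX = VLEN×LMUL/SEW = 128×1/32 = 4
iterations = ceil(18/4) = 5; final-pass vl = 2

[iterations, last_vl] = [5, 2]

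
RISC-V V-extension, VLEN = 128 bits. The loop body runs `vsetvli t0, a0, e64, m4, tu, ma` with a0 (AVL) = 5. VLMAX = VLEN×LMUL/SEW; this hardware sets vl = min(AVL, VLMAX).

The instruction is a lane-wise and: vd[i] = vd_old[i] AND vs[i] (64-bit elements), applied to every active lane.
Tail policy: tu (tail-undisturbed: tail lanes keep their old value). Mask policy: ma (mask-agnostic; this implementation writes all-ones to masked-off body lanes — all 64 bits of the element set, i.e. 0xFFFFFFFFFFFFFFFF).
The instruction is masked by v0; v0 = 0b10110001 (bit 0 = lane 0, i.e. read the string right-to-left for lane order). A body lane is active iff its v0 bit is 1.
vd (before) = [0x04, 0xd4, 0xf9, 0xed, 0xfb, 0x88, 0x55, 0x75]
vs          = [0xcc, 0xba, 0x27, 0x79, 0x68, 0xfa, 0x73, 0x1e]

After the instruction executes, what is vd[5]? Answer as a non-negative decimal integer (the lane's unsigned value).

vd[5] = 136

VLMAX = (128 × 4) / 64 = 8 lanes
AVL=5 ≤ VLMAX=8, so vl = 5
vd[0] and(0x04,0xcc) -> 0x04
vd[1] mask-off/ones -> 0xffffffffffffffff
vd[2] mask-off/ones -> 0xffffffffffffffff
vd[3] mask-off/ones -> 0xffffffffffffffff
vd[4] and(0xfb,0x68) -> 0x68
vd[5] tail/keep -> 0x88
vd[6] tail/keep -> 0x55
vd[7] tail/keep -> 0x75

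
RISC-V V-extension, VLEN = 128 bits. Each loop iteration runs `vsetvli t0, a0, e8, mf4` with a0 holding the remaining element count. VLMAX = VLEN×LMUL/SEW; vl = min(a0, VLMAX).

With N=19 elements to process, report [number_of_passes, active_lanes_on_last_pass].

[iterations, last_vl] = [5, 3]

VLMAX = (128 × 1/4) / 8 = 4 lanes
iterations = ceil(19/4) = 5; final-pass vl = 3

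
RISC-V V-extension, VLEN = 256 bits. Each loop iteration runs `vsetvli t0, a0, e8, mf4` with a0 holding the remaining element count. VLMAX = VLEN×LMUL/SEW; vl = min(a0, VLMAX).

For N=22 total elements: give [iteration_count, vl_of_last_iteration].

[iterations, last_vl] = [3, 6]

lanes per group: 256·1/4/8 = 8
iterations = ceil(22/8) = 3; final-pass vl = 6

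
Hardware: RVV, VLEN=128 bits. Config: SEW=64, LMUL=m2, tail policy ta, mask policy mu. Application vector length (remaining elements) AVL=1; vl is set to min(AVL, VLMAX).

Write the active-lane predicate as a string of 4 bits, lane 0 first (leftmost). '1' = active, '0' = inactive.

VLMAX = VLEN×LMUL/SEW = 128×2/64 = 4
AVL=1 ≤ VLMAX=4, so vl = 1
bits (lane 0 leftmost): 1000

predicate = 1000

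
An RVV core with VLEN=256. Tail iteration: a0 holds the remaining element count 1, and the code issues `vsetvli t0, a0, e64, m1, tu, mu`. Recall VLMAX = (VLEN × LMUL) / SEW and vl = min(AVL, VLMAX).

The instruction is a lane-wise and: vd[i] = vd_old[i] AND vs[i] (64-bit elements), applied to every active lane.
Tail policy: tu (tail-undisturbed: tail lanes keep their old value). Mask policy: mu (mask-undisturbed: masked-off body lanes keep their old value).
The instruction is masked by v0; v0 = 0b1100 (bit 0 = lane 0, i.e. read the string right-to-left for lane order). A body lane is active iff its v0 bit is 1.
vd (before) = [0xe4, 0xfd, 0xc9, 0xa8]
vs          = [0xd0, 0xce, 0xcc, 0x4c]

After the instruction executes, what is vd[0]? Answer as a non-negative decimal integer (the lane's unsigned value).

vd[0] = 228

VLMAX = (256 × 1) / 64 = 4 lanes
vl = min(AVL, VLMAX) = min(1, 4) = 1
[0] mask-off/keep = 0xe4
[1] tail/keep = 0xfd
[2] tail/keep = 0xc9
[3] tail/keep = 0xa8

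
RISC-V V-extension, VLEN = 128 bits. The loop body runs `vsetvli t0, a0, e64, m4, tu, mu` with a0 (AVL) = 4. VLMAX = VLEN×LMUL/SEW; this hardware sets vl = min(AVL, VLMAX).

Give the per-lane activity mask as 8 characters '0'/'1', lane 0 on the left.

lanes per group: 128·4/64 = 8
vl ← min(4, 8) = 4
bits (lane 0 leftmost): 11110000

predicate = 11110000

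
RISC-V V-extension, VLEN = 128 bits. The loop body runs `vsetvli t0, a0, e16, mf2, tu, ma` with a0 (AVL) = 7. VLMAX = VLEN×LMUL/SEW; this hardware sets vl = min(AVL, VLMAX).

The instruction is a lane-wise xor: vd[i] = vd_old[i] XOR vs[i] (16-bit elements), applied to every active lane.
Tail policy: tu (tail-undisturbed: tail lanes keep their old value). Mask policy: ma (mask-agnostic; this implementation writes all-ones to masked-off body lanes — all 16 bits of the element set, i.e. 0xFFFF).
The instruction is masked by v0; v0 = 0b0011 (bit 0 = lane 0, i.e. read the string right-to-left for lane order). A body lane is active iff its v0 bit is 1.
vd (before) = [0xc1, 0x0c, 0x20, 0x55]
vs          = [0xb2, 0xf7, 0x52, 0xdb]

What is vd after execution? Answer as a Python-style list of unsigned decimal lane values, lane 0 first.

vd = [115, 251, 65535, 65535]

lanes per group: 128·1/2/16 = 4
AVL=7 > VLMAX=4, so vl = 4
vd[0] xor(0xc1,0xb2) -> 0x73
vd[1] xor(0x0c,0xf7) -> 0xfb
vd[2] mask-off/ones -> 0xffff
vd[3] mask-off/ones -> 0xffff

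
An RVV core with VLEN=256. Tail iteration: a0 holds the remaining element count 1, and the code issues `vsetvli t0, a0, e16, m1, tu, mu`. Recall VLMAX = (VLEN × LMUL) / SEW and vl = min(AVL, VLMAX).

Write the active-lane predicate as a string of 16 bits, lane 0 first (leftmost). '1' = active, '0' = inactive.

VLMAX = VLEN×LMUL/SEW = 256×1/16 = 16
vl = min(AVL, VLMAX) = min(1, 16) = 1
bits (lane 0 leftmost): 1000000000000000

predicate = 1000000000000000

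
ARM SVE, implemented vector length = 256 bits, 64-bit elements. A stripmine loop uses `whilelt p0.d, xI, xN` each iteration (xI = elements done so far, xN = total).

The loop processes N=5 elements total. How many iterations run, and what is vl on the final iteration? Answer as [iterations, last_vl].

lane count: 256 div 64 = 4
iterations = ceil(5/4) = 2; final-pass vl = 1

[iterations, last_vl] = [2, 1]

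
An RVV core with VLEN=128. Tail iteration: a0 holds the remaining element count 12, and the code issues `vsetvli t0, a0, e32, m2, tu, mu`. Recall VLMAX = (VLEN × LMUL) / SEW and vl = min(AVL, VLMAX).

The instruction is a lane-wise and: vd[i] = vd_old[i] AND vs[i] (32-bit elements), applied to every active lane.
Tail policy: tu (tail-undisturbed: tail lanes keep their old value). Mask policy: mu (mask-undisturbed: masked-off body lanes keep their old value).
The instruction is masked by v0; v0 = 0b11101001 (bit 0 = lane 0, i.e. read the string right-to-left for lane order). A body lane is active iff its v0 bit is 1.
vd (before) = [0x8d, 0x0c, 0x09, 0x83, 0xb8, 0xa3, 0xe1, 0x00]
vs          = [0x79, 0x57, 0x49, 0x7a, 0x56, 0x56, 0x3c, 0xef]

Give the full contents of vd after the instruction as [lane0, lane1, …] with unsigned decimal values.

vd = [9, 12, 9, 2, 184, 2, 32, 0]

VLMAX = VLEN×LMUL/SEW = 128×2/32 = 8
vl ← min(12, 8) = 8
[0] and(0x8d,0x79) = 0x09
[1] mask-off/keep = 0x0c
[2] mask-off/keep = 0x09
[3] and(0x83,0x7a) = 0x02
[4] mask-off/keep = 0xb8
[5] and(0xa3,0x56) = 0x02
[6] and(0xe1,0x3c) = 0x20
[7] and(0x00,0xef) = 0x00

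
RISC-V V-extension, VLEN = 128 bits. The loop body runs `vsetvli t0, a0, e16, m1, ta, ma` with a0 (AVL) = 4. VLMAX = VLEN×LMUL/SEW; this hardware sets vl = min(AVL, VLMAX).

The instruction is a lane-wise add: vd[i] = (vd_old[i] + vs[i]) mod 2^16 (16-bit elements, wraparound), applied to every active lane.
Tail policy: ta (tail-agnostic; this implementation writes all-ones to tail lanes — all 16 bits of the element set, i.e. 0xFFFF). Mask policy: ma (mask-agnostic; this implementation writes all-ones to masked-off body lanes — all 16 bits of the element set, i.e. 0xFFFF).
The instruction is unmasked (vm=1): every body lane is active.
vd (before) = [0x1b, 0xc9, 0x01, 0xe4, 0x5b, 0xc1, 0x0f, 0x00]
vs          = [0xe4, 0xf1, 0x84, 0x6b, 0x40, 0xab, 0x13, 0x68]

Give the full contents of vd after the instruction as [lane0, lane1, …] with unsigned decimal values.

vd = [255, 442, 133, 335, 65535, 65535, 65535, 65535]

VLMAX = VLEN×LMUL/SEW = 128×1/16 = 8
AVL=4 ≤ VLMAX=8, so vl = 4
vd[0] add(0x1b,0xe4) -> 0xff
vd[1] add(0xc9,0xf1) -> 0x1ba
vd[2] add(0x01,0x84) -> 0x85
vd[3] add(0xe4,0x6b) -> 0x14f
vd[4] tail/ones -> 0xffff
vd[5] tail/ones -> 0xffff
vd[6] tail/ones -> 0xffff
vd[7] tail/ones -> 0xffff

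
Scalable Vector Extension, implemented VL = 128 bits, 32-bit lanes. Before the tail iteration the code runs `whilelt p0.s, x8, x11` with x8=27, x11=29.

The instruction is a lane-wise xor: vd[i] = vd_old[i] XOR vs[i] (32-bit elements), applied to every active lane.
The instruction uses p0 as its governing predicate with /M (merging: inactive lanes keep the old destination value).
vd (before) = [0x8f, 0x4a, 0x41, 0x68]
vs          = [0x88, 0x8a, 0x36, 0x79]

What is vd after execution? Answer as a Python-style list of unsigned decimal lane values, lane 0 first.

128-bit reg / 32-bit elem → 4 lanes
active while 27+j < 29, i.e. j ∈ [0,2) capped at 4 ⇒ 2
  i=0: xor(0x8f,0x88) → 7
  i=1: xor(0x4a,0x8a) → 192
  i=2: tail/keep → 65
  i=3: tail/keep → 104

vd = [7, 192, 65, 104]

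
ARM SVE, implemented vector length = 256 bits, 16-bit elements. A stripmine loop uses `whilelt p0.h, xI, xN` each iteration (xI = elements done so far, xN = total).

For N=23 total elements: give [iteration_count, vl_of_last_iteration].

[iterations, last_vl] = [2, 7]

register lanes = 256/16 = 16
N=23: ⌈23/16⌉ = 2 iters; last vl = 23 − 1×16 = 7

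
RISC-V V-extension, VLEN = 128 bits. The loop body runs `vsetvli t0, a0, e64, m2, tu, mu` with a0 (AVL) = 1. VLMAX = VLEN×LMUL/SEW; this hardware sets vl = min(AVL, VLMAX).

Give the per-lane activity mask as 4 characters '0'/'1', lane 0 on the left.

VLMAX = VLEN×LMUL/SEW = 128×2/64 = 4
AVL=1 ≤ VLMAX=4, so vl = 1
bits (lane 0 leftmost): 1000

predicate = 1000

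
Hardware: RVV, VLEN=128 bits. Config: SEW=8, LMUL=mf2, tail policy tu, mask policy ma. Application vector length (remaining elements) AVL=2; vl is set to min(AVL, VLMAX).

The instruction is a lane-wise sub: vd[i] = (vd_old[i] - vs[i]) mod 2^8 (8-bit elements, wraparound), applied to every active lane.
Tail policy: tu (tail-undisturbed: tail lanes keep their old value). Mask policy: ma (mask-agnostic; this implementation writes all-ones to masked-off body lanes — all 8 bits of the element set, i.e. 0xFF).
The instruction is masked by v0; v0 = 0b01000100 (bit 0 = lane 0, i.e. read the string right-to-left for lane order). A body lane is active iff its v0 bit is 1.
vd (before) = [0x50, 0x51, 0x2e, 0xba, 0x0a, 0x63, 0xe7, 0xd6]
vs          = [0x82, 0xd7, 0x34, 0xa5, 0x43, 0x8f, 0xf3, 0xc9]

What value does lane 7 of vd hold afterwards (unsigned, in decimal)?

VLMAX = (128 × 1/2) / 8 = 8 lanes
AVL=2 ≤ VLMAX=8, so vl = 2
  i=0: mask-off/ones → 255
  i=1: mask-off/ones → 255
  i=2: tail/keep → 46
  i=3: tail/keep → 186
  i=4: tail/keep → 10
  i=5: tail/keep → 99
  i=6: tail/keep → 231
  i=7: tail/keep → 214

vd[7] = 214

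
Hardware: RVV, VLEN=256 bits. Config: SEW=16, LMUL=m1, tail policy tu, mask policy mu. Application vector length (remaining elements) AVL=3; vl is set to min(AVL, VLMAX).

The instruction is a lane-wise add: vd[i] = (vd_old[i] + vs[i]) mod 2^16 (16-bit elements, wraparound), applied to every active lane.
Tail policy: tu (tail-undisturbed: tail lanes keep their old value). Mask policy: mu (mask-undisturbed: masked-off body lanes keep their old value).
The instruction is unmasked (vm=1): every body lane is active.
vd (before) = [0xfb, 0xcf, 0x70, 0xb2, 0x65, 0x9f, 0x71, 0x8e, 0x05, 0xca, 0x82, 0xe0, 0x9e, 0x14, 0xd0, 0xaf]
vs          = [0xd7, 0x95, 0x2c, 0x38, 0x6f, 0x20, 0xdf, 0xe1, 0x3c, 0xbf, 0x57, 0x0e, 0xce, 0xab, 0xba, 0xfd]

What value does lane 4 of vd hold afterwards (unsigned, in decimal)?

VLMAX = VLEN×LMUL/SEW = 256×1/16 = 16
vl ← min(3, 16) = 3
lane  0: add(0xfb,0xd7) ⇒ 0x1d2
lane  1: add(0xcf,0x95) ⇒ 0x164
lane  2: add(0x70,0x2c) ⇒ 0x9c
lane  3: tail/keep ⇒ 0xb2
lane  4: tail/keep ⇒ 0x65
lane  5: tail/keep ⇒ 0x9f
lane  6: tail/keep ⇒ 0x71
lane  7: tail/keep ⇒ 0x8e
lane  8: tail/keep ⇒ 0x05
lane  9: tail/keep ⇒ 0xca
lane 10: tail/keep ⇒ 0x82
lane 11: tail/keep ⇒ 0xe0
lane 12: tail/keep ⇒ 0x9e
lane 13: tail/keep ⇒ 0x14
lane 14: tail/keep ⇒ 0xd0
lane 15: tail/keep ⇒ 0xaf

vd[4] = 101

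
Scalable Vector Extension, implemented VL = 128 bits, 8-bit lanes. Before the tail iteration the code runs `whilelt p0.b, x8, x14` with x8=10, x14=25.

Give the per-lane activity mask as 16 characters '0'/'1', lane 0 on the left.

register lanes = 128/8 = 16
p0[j] = (10+j < 25); true for j=0..14 → 15 lanes set
bits (lane 0 leftmost): 1111111111111110

predicate = 1111111111111110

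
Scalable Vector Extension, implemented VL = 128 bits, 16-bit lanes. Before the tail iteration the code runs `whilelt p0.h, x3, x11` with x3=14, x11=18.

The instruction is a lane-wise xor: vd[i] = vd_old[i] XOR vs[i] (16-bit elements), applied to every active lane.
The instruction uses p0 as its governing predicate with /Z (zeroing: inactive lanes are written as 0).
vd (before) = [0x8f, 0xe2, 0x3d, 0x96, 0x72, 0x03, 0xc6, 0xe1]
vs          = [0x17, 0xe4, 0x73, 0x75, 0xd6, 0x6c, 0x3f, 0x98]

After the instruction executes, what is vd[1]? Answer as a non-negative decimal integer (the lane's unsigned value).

vd[1] = 6

register lanes = 128/16 = 8
active while 14+j < 18, i.e. j ∈ [0,4) capped at 8 ⇒ 4
lane  0: xor(0x8f,0x17) ⇒ 0x98
lane  1: xor(0xe2,0xe4) ⇒ 0x06
lane  2: xor(0x3d,0x73) ⇒ 0x4e
lane  3: xor(0x96,0x75) ⇒ 0xe3
lane  4: tail/zero ⇒ 0x00
lane  5: tail/zero ⇒ 0x00
lane  6: tail/zero ⇒ 0x00
lane  7: tail/zero ⇒ 0x00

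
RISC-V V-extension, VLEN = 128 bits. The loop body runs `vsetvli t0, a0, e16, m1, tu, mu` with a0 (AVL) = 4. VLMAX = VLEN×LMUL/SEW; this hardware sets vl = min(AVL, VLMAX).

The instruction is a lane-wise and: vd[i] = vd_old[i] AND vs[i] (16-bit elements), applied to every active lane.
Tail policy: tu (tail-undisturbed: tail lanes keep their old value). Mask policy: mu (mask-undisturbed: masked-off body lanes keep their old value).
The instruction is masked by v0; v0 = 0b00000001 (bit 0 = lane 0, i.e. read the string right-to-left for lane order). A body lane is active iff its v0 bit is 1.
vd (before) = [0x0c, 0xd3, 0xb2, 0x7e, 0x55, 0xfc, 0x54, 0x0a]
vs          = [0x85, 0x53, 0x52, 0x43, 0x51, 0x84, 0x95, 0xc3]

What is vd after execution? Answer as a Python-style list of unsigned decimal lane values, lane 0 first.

vd = [4, 211, 178, 126, 85, 252, 84, 10]

VLMAX = (128 × 1) / 16 = 8 lanes
vl = min(AVL, VLMAX) = min(4, 8) = 4
vd[0] and(0x0c,0x85) -> 0x04
vd[1] mask-off/keep -> 0xd3
vd[2] mask-off/keep -> 0xb2
vd[3] mask-off/keep -> 0x7e
vd[4] tail/keep -> 0x55
vd[5] tail/keep -> 0xfc
vd[6] tail/keep -> 0x54
vd[7] tail/keep -> 0x0a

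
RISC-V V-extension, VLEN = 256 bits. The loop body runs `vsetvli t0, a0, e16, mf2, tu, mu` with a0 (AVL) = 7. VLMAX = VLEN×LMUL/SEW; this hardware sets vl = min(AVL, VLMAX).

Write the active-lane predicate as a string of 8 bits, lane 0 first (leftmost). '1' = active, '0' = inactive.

predicate = 11111110

lanes per group: 256·1/2/16 = 8
vl = min(AVL, VLMAX) = min(7, 8) = 7
bits (lane 0 leftmost): 11111110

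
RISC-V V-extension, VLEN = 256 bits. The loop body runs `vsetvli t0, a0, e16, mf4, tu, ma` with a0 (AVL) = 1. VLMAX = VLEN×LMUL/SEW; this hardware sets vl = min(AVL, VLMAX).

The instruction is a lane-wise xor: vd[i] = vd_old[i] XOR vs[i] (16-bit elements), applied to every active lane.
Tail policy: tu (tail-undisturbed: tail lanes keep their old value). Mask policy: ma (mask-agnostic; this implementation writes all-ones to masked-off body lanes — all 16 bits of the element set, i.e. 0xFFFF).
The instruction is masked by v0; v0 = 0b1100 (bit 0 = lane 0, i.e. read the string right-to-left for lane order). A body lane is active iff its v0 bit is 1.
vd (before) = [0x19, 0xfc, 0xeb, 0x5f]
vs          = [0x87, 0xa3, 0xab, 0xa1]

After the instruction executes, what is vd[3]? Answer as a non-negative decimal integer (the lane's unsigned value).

lanes per group: 256·1/4/16 = 4
AVL=1 ≤ VLMAX=4, so vl = 1
[0] mask-off/ones = 0xffff
[1] tail/keep = 0xfc
[2] tail/keep = 0xeb
[3] tail/keep = 0x5f

vd[3] = 95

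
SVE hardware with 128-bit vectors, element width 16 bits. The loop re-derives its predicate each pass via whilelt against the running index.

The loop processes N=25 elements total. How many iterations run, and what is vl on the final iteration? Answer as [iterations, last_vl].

128-bit reg / 16-bit elem → 8 lanes
25 elements at 8/iter → 4 passes, remainder 1 on the last

[iterations, last_vl] = [4, 1]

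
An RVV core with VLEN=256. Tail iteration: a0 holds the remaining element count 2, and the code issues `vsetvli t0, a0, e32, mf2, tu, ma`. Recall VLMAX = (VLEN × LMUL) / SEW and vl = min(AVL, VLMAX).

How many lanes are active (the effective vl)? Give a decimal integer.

vl = 2

lanes per group: 256·1/2/32 = 4
vl = min(AVL, VLMAX) = min(2, 4) = 2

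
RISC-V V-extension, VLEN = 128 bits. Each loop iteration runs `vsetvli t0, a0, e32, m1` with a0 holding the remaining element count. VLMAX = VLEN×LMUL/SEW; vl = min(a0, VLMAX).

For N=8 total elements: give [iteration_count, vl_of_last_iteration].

[iterations, last_vl] = [2, 4]

VLMAX = VLEN×LMUL/SEW = 128×1/32 = 4
N=8: ⌈8/4⌉ = 2 iters; last vl = 8 − 1×4 = 4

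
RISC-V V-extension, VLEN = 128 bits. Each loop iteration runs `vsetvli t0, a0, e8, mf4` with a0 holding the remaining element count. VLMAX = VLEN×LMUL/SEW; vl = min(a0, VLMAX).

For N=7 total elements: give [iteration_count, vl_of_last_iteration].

VLMAX = (128 × 1/4) / 8 = 4 lanes
7 elements at 4/iter → 2 passes, remainder 3 on the last

[iterations, last_vl] = [2, 3]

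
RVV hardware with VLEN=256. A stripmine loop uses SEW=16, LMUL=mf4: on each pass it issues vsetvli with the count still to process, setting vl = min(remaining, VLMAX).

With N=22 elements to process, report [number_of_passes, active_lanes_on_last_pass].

lanes per group: 256·1/4/16 = 4
iterations = ceil(22/4) = 6; final-pass vl = 2

[iterations, last_vl] = [6, 2]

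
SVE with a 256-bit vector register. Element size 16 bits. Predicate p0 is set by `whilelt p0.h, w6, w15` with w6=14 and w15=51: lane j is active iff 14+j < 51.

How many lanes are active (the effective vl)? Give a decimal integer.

register lanes = 256/16 = 16
p0[j] = (14+j < 51); true for j=0..15 → 16 lanes set

vl = 16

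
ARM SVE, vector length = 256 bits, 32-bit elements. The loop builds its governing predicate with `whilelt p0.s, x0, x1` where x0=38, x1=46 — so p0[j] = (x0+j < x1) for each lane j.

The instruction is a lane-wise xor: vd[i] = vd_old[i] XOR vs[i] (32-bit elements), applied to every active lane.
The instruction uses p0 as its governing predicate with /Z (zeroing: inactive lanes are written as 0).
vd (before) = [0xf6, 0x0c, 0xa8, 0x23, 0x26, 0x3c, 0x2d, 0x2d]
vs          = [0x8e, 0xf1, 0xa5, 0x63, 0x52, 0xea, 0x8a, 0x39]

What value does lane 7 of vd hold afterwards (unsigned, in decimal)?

vd[7] = 20

lane count: 256 div 32 = 8
p0[j] = (38+j < 46); true for j=0..7 → 8 lanes set
lane  0: xor(0xf6,0x8e) ⇒ 0x78
lane  1: xor(0x0c,0xf1) ⇒ 0xfd
lane  2: xor(0xa8,0xa5) ⇒ 0x0d
lane  3: xor(0x23,0x63) ⇒ 0x40
lane  4: xor(0x26,0x52) ⇒ 0x74
lane  5: xor(0x3c,0xea) ⇒ 0xd6
lane  6: xor(0x2d,0x8a) ⇒ 0xa7
lane  7: xor(0x2d,0x39) ⇒ 0x14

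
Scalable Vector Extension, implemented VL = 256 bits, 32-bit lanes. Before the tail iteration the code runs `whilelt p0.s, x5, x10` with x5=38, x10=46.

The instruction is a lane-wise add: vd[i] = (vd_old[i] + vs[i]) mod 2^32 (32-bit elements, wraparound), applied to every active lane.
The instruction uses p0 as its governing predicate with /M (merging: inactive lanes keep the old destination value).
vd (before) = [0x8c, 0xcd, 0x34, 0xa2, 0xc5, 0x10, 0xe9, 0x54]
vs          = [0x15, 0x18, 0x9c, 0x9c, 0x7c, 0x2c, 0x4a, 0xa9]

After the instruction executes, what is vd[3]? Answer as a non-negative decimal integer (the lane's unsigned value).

register lanes = 256/32 = 8
active while 38+j < 46, i.e. j ∈ [0,8) capped at 8 ⇒ 8
[0] add(0x8c,0x15) = 0xa1
[1] add(0xcd,0x18) = 0xe5
[2] add(0x34,0x9c) = 0xd0
[3] add(0xa2,0x9c) = 0x13e
[4] add(0xc5,0x7c) = 0x141
[5] add(0x10,0x2c) = 0x3c
[6] add(0xe9,0x4a) = 0x133
[7] add(0x54,0xa9) = 0xfd

vd[3] = 318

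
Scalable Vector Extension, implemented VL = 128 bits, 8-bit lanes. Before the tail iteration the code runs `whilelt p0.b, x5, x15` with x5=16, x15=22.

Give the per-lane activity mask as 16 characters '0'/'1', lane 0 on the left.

128-bit reg / 8-bit elem → 16 lanes
active while 16+j < 22, i.e. j ∈ [0,6) capped at 16 ⇒ 6
bits (lane 0 leftmost): 1111110000000000

predicate = 1111110000000000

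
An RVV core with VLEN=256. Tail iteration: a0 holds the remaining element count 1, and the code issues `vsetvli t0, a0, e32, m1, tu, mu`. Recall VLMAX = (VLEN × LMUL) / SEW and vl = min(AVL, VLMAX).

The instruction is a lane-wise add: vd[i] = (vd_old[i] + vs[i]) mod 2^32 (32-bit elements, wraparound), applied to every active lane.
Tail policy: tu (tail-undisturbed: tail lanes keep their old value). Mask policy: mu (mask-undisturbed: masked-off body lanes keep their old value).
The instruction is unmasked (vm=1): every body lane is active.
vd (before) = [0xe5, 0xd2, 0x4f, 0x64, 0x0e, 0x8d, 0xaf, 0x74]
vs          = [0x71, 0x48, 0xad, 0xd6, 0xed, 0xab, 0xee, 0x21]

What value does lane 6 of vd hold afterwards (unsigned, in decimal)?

lanes per group: 256·1/32 = 8
vl = min(AVL, VLMAX) = min(1, 8) = 1
[0] add(0xe5,0x71) = 0x156
[1] tail/keep = 0xd2
[2] tail/keep = 0x4f
[3] tail/keep = 0x64
[4] tail/keep = 0x0e
[5] tail/keep = 0x8d
[6] tail/keep = 0xaf
[7] tail/keep = 0x74

vd[6] = 175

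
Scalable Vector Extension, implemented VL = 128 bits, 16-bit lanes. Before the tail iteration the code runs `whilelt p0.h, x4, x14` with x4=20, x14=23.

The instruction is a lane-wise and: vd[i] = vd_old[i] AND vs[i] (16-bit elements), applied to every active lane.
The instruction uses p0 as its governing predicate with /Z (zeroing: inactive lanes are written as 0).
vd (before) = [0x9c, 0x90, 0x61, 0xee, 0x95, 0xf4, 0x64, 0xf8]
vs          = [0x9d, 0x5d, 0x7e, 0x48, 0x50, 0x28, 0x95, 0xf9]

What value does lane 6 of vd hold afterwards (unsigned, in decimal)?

128-bit reg / 16-bit elem → 8 lanes
active while 20+j < 23, i.e. j ∈ [0,3) capped at 8 ⇒ 3
vd[0] and(0x9c,0x9d) -> 0x9c
vd[1] and(0x90,0x5d) -> 0x10
vd[2] and(0x61,0x7e) -> 0x60
vd[3] tail/zero -> 0x00
vd[4] tail/zero -> 0x00
vd[5] tail/zero -> 0x00
vd[6] tail/zero -> 0x00
vd[7] tail/zero -> 0x00

vd[6] = 0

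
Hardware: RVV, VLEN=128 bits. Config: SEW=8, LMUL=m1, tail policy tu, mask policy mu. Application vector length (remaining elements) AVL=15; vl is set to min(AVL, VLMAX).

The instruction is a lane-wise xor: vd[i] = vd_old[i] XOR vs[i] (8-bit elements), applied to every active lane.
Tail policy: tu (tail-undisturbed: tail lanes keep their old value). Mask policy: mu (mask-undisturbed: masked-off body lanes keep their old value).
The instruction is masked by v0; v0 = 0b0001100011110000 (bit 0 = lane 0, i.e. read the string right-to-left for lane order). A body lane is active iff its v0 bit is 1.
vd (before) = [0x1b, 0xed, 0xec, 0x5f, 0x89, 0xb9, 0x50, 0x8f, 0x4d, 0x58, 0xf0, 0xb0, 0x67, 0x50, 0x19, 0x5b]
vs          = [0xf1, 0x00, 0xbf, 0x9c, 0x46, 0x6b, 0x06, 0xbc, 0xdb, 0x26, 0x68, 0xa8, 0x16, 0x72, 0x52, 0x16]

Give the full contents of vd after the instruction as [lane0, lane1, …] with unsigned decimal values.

vd = [27, 237, 236, 95, 207, 210, 86, 51, 77, 88, 240, 24, 113, 80, 25, 91]

lanes per group: 128·1/8 = 16
vl ← min(15, 16) = 15
lane  0: mask-off/keep ⇒ 0x1b
lane  1: mask-off/keep ⇒ 0xed
lane  2: mask-off/keep ⇒ 0xec
lane  3: mask-off/keep ⇒ 0x5f
lane  4: xor(0x89,0x46) ⇒ 0xcf
lane  5: xor(0xb9,0x6b) ⇒ 0xd2
lane  6: xor(0x50,0x06) ⇒ 0x56
lane  7: xor(0x8f,0xbc) ⇒ 0x33
lane  8: mask-off/keep ⇒ 0x4d
lane  9: mask-off/keep ⇒ 0x58
lane 10: mask-off/keep ⇒ 0xf0
lane 11: xor(0xb0,0xa8) ⇒ 0x18
lane 12: xor(0x67,0x16) ⇒ 0x71
lane 13: mask-off/keep ⇒ 0x50
lane 14: mask-off/keep ⇒ 0x19
lane 15: tail/keep ⇒ 0x5b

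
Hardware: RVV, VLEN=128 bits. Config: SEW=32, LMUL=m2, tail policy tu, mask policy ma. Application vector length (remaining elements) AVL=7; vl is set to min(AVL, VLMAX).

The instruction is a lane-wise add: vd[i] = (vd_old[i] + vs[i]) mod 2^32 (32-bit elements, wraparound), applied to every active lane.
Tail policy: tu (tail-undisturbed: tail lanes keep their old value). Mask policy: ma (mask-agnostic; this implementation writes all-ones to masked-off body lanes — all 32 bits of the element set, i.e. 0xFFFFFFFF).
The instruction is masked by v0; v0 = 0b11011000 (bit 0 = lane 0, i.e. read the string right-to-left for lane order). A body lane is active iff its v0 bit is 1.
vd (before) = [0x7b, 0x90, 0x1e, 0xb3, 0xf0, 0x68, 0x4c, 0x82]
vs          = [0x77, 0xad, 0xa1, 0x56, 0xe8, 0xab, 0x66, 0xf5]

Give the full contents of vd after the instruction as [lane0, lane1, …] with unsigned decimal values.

vd = [4294967295, 4294967295, 4294967295, 265, 472, 4294967295, 178, 130]

VLMAX = (128 × 2) / 32 = 8 lanes
AVL=7 ≤ VLMAX=8, so vl = 7
[0] mask-off/ones = 0xffffffff
[1] mask-off/ones = 0xffffffff
[2] mask-off/ones = 0xffffffff
[3] add(0xb3,0x56) = 0x109
[4] add(0xf0,0xe8) = 0x1d8
[5] mask-off/ones = 0xffffffff
[6] add(0x4c,0x66) = 0xb2
[7] tail/keep = 0x82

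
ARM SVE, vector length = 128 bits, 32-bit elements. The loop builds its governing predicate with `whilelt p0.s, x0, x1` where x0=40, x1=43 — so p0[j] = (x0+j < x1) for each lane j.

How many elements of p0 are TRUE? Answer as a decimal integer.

lane count: 128 div 32 = 4
whilelt: lane j active iff 40+j < 43 → j < 3 → 3 active

vl = 3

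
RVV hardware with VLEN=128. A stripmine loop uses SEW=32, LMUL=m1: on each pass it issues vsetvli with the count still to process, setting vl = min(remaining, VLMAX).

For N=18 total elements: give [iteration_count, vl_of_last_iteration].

[iterations, last_vl] = [5, 2]

lanes per group: 128·1/32 = 4
18 elements at 4/iter → 5 passes, remainder 2 on the last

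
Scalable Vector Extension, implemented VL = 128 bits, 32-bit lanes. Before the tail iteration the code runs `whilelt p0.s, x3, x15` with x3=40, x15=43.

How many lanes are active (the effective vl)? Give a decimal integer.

vl = 3

128-bit reg / 32-bit elem → 4 lanes
p0[j] = (40+j < 43); true for j=0..2 → 3 lanes set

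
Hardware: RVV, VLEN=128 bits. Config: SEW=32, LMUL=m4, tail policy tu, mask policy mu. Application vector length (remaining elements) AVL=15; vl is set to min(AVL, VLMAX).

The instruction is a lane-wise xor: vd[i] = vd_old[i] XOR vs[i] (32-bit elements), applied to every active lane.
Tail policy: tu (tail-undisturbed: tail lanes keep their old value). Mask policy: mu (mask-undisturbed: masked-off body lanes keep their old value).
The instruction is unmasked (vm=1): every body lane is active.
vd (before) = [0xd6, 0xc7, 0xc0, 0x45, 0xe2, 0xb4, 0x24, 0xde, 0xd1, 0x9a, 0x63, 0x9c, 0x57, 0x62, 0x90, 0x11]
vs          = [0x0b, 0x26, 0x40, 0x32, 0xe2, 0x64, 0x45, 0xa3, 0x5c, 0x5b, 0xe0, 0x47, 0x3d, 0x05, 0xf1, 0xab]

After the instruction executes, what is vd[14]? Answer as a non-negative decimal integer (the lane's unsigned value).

VLMAX = VLEN×LMUL/SEW = 128×4/32 = 16
vl = min(AVL, VLMAX) = min(15, 16) = 15
lane  0: xor(0xd6,0x0b) ⇒ 0xdd
lane  1: xor(0xc7,0x26) ⇒ 0xe1
lane  2: xor(0xc0,0x40) ⇒ 0x80
lane  3: xor(0x45,0x32) ⇒ 0x77
lane  4: xor(0xe2,0xe2) ⇒ 0x00
lane  5: xor(0xb4,0x64) ⇒ 0xd0
lane  6: xor(0x24,0x45) ⇒ 0x61
lane  7: xor(0xde,0xa3) ⇒ 0x7d
lane  8: xor(0xd1,0x5c) ⇒ 0x8d
lane  9: xor(0x9a,0x5b) ⇒ 0xc1
lane 10: xor(0x63,0xe0) ⇒ 0x83
lane 11: xor(0x9c,0x47) ⇒ 0xdb
lane 12: xor(0x57,0x3d) ⇒ 0x6a
lane 13: xor(0x62,0x05) ⇒ 0x67
lane 14: xor(0x90,0xf1) ⇒ 0x61
lane 15: tail/keep ⇒ 0x11

vd[14] = 97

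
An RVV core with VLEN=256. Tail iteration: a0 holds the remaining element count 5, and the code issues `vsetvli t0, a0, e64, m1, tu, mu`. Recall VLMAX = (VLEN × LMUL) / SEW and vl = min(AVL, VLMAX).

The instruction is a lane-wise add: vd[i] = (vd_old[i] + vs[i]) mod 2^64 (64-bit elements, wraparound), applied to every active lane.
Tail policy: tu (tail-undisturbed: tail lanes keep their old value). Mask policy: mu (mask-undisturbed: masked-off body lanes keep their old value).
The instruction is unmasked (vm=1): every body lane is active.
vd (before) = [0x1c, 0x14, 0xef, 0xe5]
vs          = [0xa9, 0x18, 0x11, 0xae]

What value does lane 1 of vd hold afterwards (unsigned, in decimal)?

vd[1] = 44

VLMAX = (256 × 1) / 64 = 4 lanes
AVL=5 > VLMAX=4, so vl = 4
  i=0: add(0x1c,0xa9) → 197
  i=1: add(0x14,0x18) → 44
  i=2: add(0xef,0x11) → 256
  i=3: add(0xe5,0xae) → 403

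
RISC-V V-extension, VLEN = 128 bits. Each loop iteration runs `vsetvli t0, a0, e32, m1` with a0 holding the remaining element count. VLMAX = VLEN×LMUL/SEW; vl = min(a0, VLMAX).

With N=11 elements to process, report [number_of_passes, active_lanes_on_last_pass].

VLMAX = VLEN×LMUL/SEW = 128×1/32 = 4
11 elements at 4/iter → 3 passes, remainder 3 on the last

[iterations, last_vl] = [3, 3]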